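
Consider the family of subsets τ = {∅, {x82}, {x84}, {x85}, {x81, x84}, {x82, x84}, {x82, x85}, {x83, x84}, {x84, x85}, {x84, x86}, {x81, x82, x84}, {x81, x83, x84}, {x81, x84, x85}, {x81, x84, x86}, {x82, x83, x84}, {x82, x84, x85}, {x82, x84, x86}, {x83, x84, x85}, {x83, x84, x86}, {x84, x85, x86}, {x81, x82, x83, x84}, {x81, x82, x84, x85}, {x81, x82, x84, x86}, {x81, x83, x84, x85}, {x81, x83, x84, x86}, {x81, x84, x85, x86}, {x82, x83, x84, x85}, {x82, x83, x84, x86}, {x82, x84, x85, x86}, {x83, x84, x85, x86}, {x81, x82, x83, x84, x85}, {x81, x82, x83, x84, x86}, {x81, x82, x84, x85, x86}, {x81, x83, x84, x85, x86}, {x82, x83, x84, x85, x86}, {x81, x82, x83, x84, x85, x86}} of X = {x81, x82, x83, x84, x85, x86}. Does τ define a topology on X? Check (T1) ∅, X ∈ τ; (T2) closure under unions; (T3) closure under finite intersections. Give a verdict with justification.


τ IS a topology on X.

Axiom (T1): ∅ ∈ τ? Yes; X ∈ τ? Yes.
Axiom (T2/T3): check pairwise unions and intersections of members of τ.
All pairwise intersections and unions checked — each lies in τ. Therefore τ satisfies (T1), (T2), (T3): it IS a topology on X.


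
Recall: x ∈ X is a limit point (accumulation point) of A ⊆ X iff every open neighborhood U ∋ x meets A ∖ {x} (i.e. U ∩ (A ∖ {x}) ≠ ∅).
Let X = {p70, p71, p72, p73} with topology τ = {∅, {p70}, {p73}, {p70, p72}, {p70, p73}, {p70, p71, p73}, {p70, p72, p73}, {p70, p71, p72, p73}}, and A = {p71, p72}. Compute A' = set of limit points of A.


A' = ∅

For each x ∈ X, list the open sets U ∈ τ with x ∈ U, then check whether U ∩ (A ∖ {x}) ≠ ∅ for every such U.
  x = p70: open {p70} ∋ x has {p70} ∩ (A ∖ {p70}) = ∅, so x is NOT a limit point.
  x = p71: open {p70, p71, p73} ∋ x has {p70, p71, p73} ∩ (A ∖ {p71}) = ∅, so x is NOT a limit point.
  x = p72: open {p70, p72} ∋ x has {p70, p72} ∩ (A ∖ {p72}) = ∅, so x is NOT a limit point.
  x = p73: open {p73} ∋ x has {p73} ∩ (A ∖ {p73}) = ∅, so x is NOT a limit point.
Collecting: A' = ∅.


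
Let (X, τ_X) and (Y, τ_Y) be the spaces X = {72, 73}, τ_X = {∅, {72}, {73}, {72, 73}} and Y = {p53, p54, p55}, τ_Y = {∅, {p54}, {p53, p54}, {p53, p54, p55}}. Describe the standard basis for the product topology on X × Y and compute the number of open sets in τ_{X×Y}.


Basis B = {∅ × ∅, {72} × {p54}, {73} × {p54}, {72} × {p53, p54}, {72, 73} × {p54}, {73} × {p53, p54}, {72} × {p53, p54, p55}, {73} × {p53, p54, p55}, {72, 73} × {p53, p54}, {72, 73} × {p53, p54, p55}}; |τ_{X×Y}| = 16.

Enumerate products U × V with U ∈ τ_X, V ∈ τ_Y (deduplicated):
  ∅ × ∅ = {} (∅)
  {72} × {p54} = {(72,p54)}
  {73} × {p54} = {(73,p54)}
  {72} × {p53, p54} = {(72,p53), (72,p54)}
  {72, 73} × {p54} = {(72,p54), (73,p54)}
  {73} × {p53, p54} = {(73,p53), (73,p54)}
  {72} × {p53, p54, p55} = {(72,p53), (72,p54), (72,p55)}
  {73} × {p53, p54, p55} = {(73,p53), (73,p54), (73,p55)}
  {72, 73} × {p53, p54} = {(72,p53), (72,p54), (73,p53), (73,p54)}
  {72, 73} × {p53, p54, p55} = {(72,p53), (72,p54), (72,p55), (73,p53), (73,p54), (73,p55)}
These 10 distinct sets form the basis B.
Close under arbitrary unions to get τ_{X×Y}; counting gives |τ_{X×Y}| = 16.


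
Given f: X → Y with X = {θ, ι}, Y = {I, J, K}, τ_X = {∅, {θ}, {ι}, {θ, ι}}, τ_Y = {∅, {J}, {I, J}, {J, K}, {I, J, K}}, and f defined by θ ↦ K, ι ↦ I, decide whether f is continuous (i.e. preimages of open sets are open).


f IS continuous.

Compute f^{-1}(U) for each U ∈ τ_Y:
  U = ∅: f^{-1}(U) = ∅ ∈ τ_X ✓.
  U = {J}: f^{-1}(U) = ∅ ∈ τ_X ✓.
  U = {I, J}: f^{-1}(U) = {ι} ∈ τ_X ✓.
  U = {J, K}: f^{-1}(U) = {θ} ∈ τ_X ✓.
  U = {I, J, K}: f^{-1}(U) = {θ, ι} ∈ τ_X ✓.
Every preimage lies in τ_X, so f IS continuous.


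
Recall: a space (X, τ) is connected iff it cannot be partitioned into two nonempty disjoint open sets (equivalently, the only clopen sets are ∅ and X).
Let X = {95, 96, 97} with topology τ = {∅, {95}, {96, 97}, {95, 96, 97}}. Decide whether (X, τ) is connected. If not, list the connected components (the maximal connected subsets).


(X, τ) is disconnected; components = [{95}, {96, 97}].

Find clopen sets (U ∈ τ with X ∖ U ∈ τ):
  U = ∅, X ∖ U = {95, 96, 97} — both open, so U is clopen.
  U = {95}, X ∖ U = {96, 97} — both open, so U is clopen.
  U = {96, 97}, X ∖ U = {95} — both open, so U is clopen.
  U = {95, 96, 97}, X ∖ U = ∅ — both open, so U is clopen.
Nontrivial clopen(s) exist: e.g. {96, 97}. So (X, τ) is disconnected.
Compute connected components by grouping points that agree on all clopens:
  component: {95}
  component: {96, 97}


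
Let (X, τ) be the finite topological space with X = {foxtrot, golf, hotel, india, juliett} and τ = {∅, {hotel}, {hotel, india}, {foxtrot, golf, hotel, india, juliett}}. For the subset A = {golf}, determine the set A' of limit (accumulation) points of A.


A' = {foxtrot, juliett}

For each x ∈ X, list the open sets U ∈ τ with x ∈ U, then check whether U ∩ (A ∖ {x}) ≠ ∅ for every such U.
  x = foxtrot: opens ∋ x are {foxtrot, golf, hotel, india, juliett}; each meets A ∖ {foxtrot}, so x IS a limit point.
  x = golf: open {foxtrot, golf, hotel, india, juliett} ∋ x has {foxtrot, golf, hotel, india, juliett} ∩ (A ∖ {golf}) = ∅, so x is NOT a limit point.
  x = hotel: open {hotel} ∋ x has {hotel} ∩ (A ∖ {hotel}) = ∅, so x is NOT a limit point.
  x = india: open {hotel, india} ∋ x has {hotel, india} ∩ (A ∖ {india}) = ∅, so x is NOT a limit point.
  x = juliett: opens ∋ x are {foxtrot, golf, hotel, india, juliett}; each meets A ∖ {juliett}, so x IS a limit point.
Collecting: A' = {foxtrot, juliett}.


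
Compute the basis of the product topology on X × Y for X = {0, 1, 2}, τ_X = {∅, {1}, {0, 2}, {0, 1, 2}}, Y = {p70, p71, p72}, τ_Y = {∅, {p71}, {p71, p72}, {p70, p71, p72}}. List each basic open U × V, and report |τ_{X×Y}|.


Basis B = {∅ × ∅, {1} × {p71}, {0, 2} × {p71}, {1} × {p71, p72}, {0, 1, 2} × {p71}, {1} × {p70, p71, p72}, {0, 2} × {p71, p72}, {0, 2} × {p70, p71, p72}, {0, 1, 2} × {p71, p72}, {0, 1, 2} × {p70, p71, p72}}; |τ_{X×Y}| = 16.

Enumerate products U × V with U ∈ τ_X, V ∈ τ_Y (deduplicated):
  ∅ × ∅ = {} (∅)
  {1} × {p71} = {(1,p71)}
  {0, 2} × {p71} = {(0,p71), (2,p71)}
  {1} × {p71, p72} = {(1,p71), (1,p72)}
  {0, 1, 2} × {p71} = {(0,p71), (1,p71), (2,p71)}
  {1} × {p70, p71, p72} = {(1,p70), (1,p71), (1,p72)}
  {0, 2} × {p71, p72} = {(0,p71), (0,p72), (2,p71), (2,p72)}
  {0, 2} × {p70, p71, p72} = {(0,p70), (0,p71), (0,p72), (2,p70), (2,p71), (2,p72)}
  {0, 1, 2} × {p71, p72} = {(0,p71), (0,p72), (1,p71), (1,p72), (2,p71), (2,p72)}
  {0, 1, 2} × {p70, p71, p72} = {(0,p70), (0,p71), (0,p72), (1,p70), (1,p71), (1,p72), (2,p70), (2,p71), (2,p72)}
These 10 distinct sets form the basis B.
Close under arbitrary unions to get τ_{X×Y}; counting gives |τ_{X×Y}| = 16.


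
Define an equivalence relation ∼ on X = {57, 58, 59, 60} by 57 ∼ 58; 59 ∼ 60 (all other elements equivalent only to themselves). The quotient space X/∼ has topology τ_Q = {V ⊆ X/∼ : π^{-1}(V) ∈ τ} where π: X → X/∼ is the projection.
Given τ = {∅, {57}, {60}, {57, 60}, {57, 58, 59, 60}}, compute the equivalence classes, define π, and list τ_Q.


X/∼ = {[57=58], [59=60]}; |τ_Q| = 2.

Equivalence classes: [57=58], [59=60].
Quotient map π: X → X/∼ sends 57 ↦ [57=58], 58 ↦ [57=58], 59 ↦ [59=60], 60 ↦ [59=60].
For each subset V ⊆ X/∼, compute π^{-1}(V) ⊆ X and check whether π^{-1}(V) ∈ τ. V is open in τ_Q iff π^{-1}(V) ∈ τ.
  V = {}: π^{-1}(V) = ∅ ∈ τ ✓.
  V = {[57=58]}: π^{-1}(V) = {57, 58} ∉ τ ✗.
  V = {[59=60]}: π^{-1}(V) = {59, 60} ∉ τ ✗.
  V = {[57=58], [59=60]}: π^{-1}(V) = {57, 58, 59, 60} ∈ τ ✓.
Open sets in the quotient: τ_Q = {{}, {[57=58], [59=60]}} (2 elements).


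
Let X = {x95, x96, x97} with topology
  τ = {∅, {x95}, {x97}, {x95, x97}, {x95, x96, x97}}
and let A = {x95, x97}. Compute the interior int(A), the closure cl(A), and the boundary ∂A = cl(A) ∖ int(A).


int(A) = {x95, x97}, cl(A) = {x95, x96, x97}, ∂A = {x96}.

Closed sets in (X, τ) are complements of opens:
  closed(X, τ) = {∅, {x96}, {x95, x96}, {x96, x97}, {x95, x96, x97}}.
int(A) = ⋃ {U ∈ τ : U ⊆ A}. Opens contained in A: ∅, {x95}, {x97}, {x95, x97}.
Taking the union of these: int(A) = {x95, x97}.
cl(A) = ⋂ {C closed : A ⊆ C}. Closed sets containing A: {x95, x96, x97}.
Intersecting these: cl(A) = {x95, x96, x97}.
∂A = cl(A) ∖ int(A) = {x95, x96, x97} ∖ {x95, x97} = {x96}.


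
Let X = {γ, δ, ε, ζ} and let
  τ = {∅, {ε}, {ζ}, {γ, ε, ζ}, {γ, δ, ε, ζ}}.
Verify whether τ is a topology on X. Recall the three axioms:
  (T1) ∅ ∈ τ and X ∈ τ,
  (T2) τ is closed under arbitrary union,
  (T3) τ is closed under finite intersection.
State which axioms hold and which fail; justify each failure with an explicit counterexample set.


τ is NOT a topology on X.

Axiom (T1): ∅ ∈ τ? Yes; X ∈ τ? Yes.
Axiom (T2/T3): check pairwise unions and intersections of members of τ.
Counterexample for (T2): {ε} ∪ {ζ} = {ε, ζ} ∉ τ. Therefore τ is NOT a topology.


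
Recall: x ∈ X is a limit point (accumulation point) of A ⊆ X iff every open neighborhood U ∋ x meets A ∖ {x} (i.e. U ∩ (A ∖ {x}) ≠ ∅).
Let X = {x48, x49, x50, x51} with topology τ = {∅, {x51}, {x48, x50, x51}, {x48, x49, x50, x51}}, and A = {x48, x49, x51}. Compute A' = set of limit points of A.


A' = {x48, x49, x50}

For each x ∈ X, list the open sets U ∈ τ with x ∈ U, then check whether U ∩ (A ∖ {x}) ≠ ∅ for every such U.
  x = x48: opens ∋ x are {x48, x50, x51}, {x48, x49, x50, x51}; each meets A ∖ {x48}, so x IS a limit point.
  x = x49: opens ∋ x are {x48, x49, x50, x51}; each meets A ∖ {x49}, so x IS a limit point.
  x = x50: opens ∋ x are {x48, x50, x51}, {x48, x49, x50, x51}; each meets A ∖ {x50}, so x IS a limit point.
  x = x51: open {x51} ∋ x has {x51} ∩ (A ∖ {x51}) = ∅, so x is NOT a limit point.
Collecting: A' = {x48, x49, x50}.


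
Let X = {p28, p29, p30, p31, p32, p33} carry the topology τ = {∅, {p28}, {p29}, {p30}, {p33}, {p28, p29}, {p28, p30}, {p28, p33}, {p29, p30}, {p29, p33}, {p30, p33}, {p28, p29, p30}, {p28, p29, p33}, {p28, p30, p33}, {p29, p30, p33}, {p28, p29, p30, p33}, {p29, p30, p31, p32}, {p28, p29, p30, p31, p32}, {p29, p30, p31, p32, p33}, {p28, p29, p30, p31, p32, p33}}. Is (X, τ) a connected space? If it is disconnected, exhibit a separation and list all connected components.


(X, τ) is disconnected; components = [{p28}, {p33}, {p29, p30, p31, p32}].

Find clopen sets (U ∈ τ with X ∖ U ∈ τ):
  U = ∅, X ∖ U = {p28, p29, p30, p31, p32, p33} — both open, so U is clopen.
  U = {p28}, X ∖ U = {p29, p30, p31, p32, p33} — both open, so U is clopen.
  U = {p33}, X ∖ U = {p28, p29, p30, p31, p32} — both open, so U is clopen.
  U = {p28, p33}, X ∖ U = {p29, p30, p31, p32} — both open, so U is clopen.
  U = {p29, p30, p31, p32}, X ∖ U = {p28, p33} — both open, so U is clopen.
  U = {p28, p29, p30, p31, p32}, X ∖ U = {p33} — both open, so U is clopen.
  U = {p29, p30, p31, p32, p33}, X ∖ U = {p28} — both open, so U is clopen.
  U = {p28, p29, p30, p31, p32, p33}, X ∖ U = ∅ — both open, so U is clopen.
Nontrivial clopen(s) exist: e.g. {p33}. So (X, τ) is disconnected.
Compute connected components by grouping points that agree on all clopens:
  component: {p28}
  component: {p33}
  component: {p29, p30, p31, p32}


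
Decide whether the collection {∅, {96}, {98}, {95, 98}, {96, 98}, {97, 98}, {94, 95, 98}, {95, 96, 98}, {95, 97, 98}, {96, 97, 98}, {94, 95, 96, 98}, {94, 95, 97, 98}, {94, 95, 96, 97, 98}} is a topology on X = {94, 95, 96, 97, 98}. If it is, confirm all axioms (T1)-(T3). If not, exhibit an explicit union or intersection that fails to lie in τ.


τ is NOT a topology on X.

Axiom (T1): ∅ ∈ τ? Yes; X ∈ τ? Yes.
Axiom (T2/T3): check pairwise unions and intersections of members of τ.
Counterexample for (T2): {96} ∪ {95, 97, 98} = {95, 96, 97, 98} ∉ τ. Therefore τ is NOT a topology.


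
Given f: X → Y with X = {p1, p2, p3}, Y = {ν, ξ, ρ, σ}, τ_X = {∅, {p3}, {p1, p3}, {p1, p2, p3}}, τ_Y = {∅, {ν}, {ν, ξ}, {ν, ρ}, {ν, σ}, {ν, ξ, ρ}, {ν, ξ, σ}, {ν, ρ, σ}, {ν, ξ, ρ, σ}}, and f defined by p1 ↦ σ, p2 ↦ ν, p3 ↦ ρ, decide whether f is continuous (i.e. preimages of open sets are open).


f is NOT continuous.

Compute f^{-1}(U) for each U ∈ τ_Y:
  U = ∅: f^{-1}(U) = ∅ ∈ τ_X ✓.
  U = {ν}: f^{-1}(U) = {p2} ∉ τ_X ✗.
  U = {ν, ξ}: f^{-1}(U) = {p2} ∉ τ_X ✗.
  U = {ν, ρ}: f^{-1}(U) = {p2, p3} ∉ τ_X ✗.
  U = {ν, σ}: f^{-1}(U) = {p1, p2} ∉ τ_X ✗.
  U = {ν, ξ, ρ}: f^{-1}(U) = {p2, p3} ∉ τ_X ✗.
  U = {ν, ξ, σ}: f^{-1}(U) = {p1, p2} ∉ τ_X ✗.
  U = {ν, ρ, σ}: f^{-1}(U) = {p1, p2, p3} ∈ τ_X ✓.
  U = {ν, ξ, ρ, σ}: f^{-1}(U) = {p1, p2, p3} ∈ τ_X ✓.
Found U = {ν} with f^{-1}(U) = {p2} not in τ_X. Therefore f is NOT continuous.


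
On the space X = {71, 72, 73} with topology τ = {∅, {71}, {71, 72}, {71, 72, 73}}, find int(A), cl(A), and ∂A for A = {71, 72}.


int(A) = {71, 72}, cl(A) = {71, 72, 73}, ∂A = {73}.

Closed sets in (X, τ) are complements of opens:
  closed(X, τ) = {∅, {73}, {72, 73}, {71, 72, 73}}.
int(A) = ⋃ {U ∈ τ : U ⊆ A}. Opens contained in A: ∅, {71}, {71, 72}.
Taking the union of these: int(A) = {71, 72}.
cl(A) = ⋂ {C closed : A ⊆ C}. Closed sets containing A: {71, 72, 73}.
Intersecting these: cl(A) = {71, 72, 73}.
∂A = cl(A) ∖ int(A) = {71, 72, 73} ∖ {71, 72} = {73}.


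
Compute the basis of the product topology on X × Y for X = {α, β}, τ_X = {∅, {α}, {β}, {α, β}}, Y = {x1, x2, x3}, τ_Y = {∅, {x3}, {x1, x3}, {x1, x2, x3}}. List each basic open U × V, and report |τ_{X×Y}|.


Basis B = {∅ × ∅, {α} × {x3}, {β} × {x3}, {α} × {x1, x3}, {α, β} × {x3}, {β} × {x1, x3}, {α} × {x1, x2, x3}, {β} × {x1, x2, x3}, {α, β} × {x1, x3}, {α, β} × {x1, x2, x3}}; |τ_{X×Y}| = 16.

Enumerate products U × V with U ∈ τ_X, V ∈ τ_Y (deduplicated):
  ∅ × ∅ = {} (∅)
  {α} × {x3} = {(α,x3)}
  {β} × {x3} = {(β,x3)}
  {α} × {x1, x3} = {(α,x1), (α,x3)}
  {α, β} × {x3} = {(α,x3), (β,x3)}
  {β} × {x1, x3} = {(β,x1), (β,x3)}
  {α} × {x1, x2, x3} = {(α,x1), (α,x2), (α,x3)}
  {β} × {x1, x2, x3} = {(β,x1), (β,x2), (β,x3)}
  {α, β} × {x1, x3} = {(α,x1), (α,x3), (β,x1), (β,x3)}
  {α, β} × {x1, x2, x3} = {(α,x1), (α,x2), (α,x3), (β,x1), (β,x2), (β,x3)}
These 10 distinct sets form the basis B.
Close under arbitrary unions to get τ_{X×Y}; counting gives |τ_{X×Y}| = 16.


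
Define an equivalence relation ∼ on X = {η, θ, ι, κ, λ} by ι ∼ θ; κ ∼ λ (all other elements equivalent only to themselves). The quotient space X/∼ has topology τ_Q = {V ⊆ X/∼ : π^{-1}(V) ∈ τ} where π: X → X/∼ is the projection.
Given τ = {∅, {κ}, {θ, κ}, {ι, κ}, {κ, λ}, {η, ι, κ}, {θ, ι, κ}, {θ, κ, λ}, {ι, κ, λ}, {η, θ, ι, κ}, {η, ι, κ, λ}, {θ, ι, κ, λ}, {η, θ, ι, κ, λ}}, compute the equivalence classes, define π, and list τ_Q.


X/∼ = {[η], [θ=ι], [κ=λ]}; |τ_Q| = 4.

Equivalence classes: [η], [θ=ι], [κ=λ].
Quotient map π: X → X/∼ sends η ↦ [η], θ ↦ [θ=ι], ι ↦ [θ=ι], κ ↦ [κ=λ], λ ↦ [κ=λ].
For each subset V ⊆ X/∼, compute π^{-1}(V) ⊆ X and check whether π^{-1}(V) ∈ τ. V is open in τ_Q iff π^{-1}(V) ∈ τ.
  V = {}: π^{-1}(V) = ∅ ∈ τ ✓.
  V = {[η]}: π^{-1}(V) = {η} ∉ τ ✗.
  V = {[θ=ι]}: π^{-1}(V) = {θ, ι} ∉ τ ✗.
  V = {[η], [θ=ι]}: π^{-1}(V) = {η, θ, ι} ∉ τ ✗.
  V = {[κ=λ]}: π^{-1}(V) = {κ, λ} ∈ τ ✓.
  V = {[η], [κ=λ]}: π^{-1}(V) = {η, κ, λ} ∉ τ ✗.
  V = {[θ=ι], [κ=λ]}: π^{-1}(V) = {θ, ι, κ, λ} ∈ τ ✓.
  V = {[η], [θ=ι], [κ=λ]}: π^{-1}(V) = {η, θ, ι, κ, λ} ∈ τ ✓.
Open sets in the quotient: τ_Q = {{}, {[κ=λ]}, {[θ=ι], [κ=λ]}, {[η], [θ=ι], [κ=λ]}} (4 elements).


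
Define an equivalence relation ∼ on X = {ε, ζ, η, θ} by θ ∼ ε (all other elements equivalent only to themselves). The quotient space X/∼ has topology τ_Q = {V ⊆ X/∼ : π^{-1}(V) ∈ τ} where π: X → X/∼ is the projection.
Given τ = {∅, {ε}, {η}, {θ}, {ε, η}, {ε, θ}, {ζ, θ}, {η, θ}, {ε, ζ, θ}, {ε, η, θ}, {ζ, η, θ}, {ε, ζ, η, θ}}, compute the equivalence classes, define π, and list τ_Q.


X/∼ = {[ε=θ], [ζ], [η]}; |τ_Q| = 6.

Equivalence classes: [ε=θ], [ζ], [η].
Quotient map π: X → X/∼ sends ε ↦ [ε=θ], ζ ↦ [ζ], η ↦ [η], θ ↦ [ε=θ].
For each subset V ⊆ X/∼, compute π^{-1}(V) ⊆ X and check whether π^{-1}(V) ∈ τ. V is open in τ_Q iff π^{-1}(V) ∈ τ.
  V = {}: π^{-1}(V) = ∅ ∈ τ ✓.
  V = {[ε=θ]}: π^{-1}(V) = {ε, θ} ∈ τ ✓.
  V = {[ζ]}: π^{-1}(V) = {ζ} ∉ τ ✗.
  V = {[ε=θ], [ζ]}: π^{-1}(V) = {ε, ζ, θ} ∈ τ ✓.
  V = {[η]}: π^{-1}(V) = {η} ∈ τ ✓.
  V = {[ε=θ], [η]}: π^{-1}(V) = {ε, η, θ} ∈ τ ✓.
  V = {[ζ], [η]}: π^{-1}(V) = {ζ, η} ∉ τ ✗.
  V = {[ε=θ], [ζ], [η]}: π^{-1}(V) = {ε, ζ, η, θ} ∈ τ ✓.
Open sets in the quotient: τ_Q = {{}, {[ε=θ]}, {[ε=θ], [ζ]}, {[η]}, {[ε=θ], [η]}, {[ε=θ], [ζ], [η]}} (6 elements).


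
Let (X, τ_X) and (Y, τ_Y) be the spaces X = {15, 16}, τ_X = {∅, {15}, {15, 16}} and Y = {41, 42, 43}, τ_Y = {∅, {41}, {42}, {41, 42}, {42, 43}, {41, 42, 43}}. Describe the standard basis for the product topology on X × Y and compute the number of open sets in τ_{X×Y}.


Basis B = {∅ × ∅, {15} × {41}, {15} × {42}, {15} × {41, 42}, {15, 16} × {41}, {15} × {42, 43}, {15, 16} × {42}, {15} × {41, 42, 43}, {15, 16} × {41, 42}, {15, 16} × {42, 43}, {15, 16} × {41, 42, 43}}; |τ_{X×Y}| = 18.

Enumerate products U × V with U ∈ τ_X, V ∈ τ_Y (deduplicated):
  ∅ × ∅ = {} (∅)
  {15} × {41} = {(15,41)}
  {15} × {42} = {(15,42)}
  {15} × {41, 42} = {(15,41), (15,42)}
  {15, 16} × {41} = {(15,41), (16,41)}
  {15} × {42, 43} = {(15,42), (15,43)}
  {15, 16} × {42} = {(15,42), (16,42)}
  {15} × {41, 42, 43} = {(15,41), (15,42), (15,43)}
  {15, 16} × {41, 42} = {(15,41), (15,42), (16,41), (16,42)}
  {15, 16} × {42, 43} = {(15,42), (15,43), (16,42), (16,43)}
  {15, 16} × {41, 42, 43} = {(15,41), (15,42), (15,43), (16,41), (16,42), (16,43)}
These 11 distinct sets form the basis B.
Close under arbitrary unions to get τ_{X×Y}; counting gives |τ_{X×Y}| = 18.


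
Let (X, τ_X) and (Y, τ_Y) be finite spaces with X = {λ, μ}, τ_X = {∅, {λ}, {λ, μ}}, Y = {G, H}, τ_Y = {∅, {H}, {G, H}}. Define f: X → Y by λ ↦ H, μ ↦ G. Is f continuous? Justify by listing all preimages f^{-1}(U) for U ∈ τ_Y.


f IS continuous.

Compute f^{-1}(U) for each U ∈ τ_Y:
  U = ∅: f^{-1}(U) = ∅ ∈ τ_X ✓.
  U = {H}: f^{-1}(U) = {λ} ∈ τ_X ✓.
  U = {G, H}: f^{-1}(U) = {λ, μ} ∈ τ_X ✓.
Every preimage lies in τ_X, so f IS continuous.


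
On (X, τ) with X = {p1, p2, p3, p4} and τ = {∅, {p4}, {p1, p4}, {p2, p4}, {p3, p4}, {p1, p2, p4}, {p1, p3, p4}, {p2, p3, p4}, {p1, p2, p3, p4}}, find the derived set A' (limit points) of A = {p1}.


A' = ∅

For each x ∈ X, list the open sets U ∈ τ with x ∈ U, then check whether U ∩ (A ∖ {x}) ≠ ∅ for every such U.
  x = p1: open {p1, p4} ∋ x has {p1, p4} ∩ (A ∖ {p1}) = ∅, so x is NOT a limit point.
  x = p2: open {p2, p4} ∋ x has {p2, p4} ∩ (A ∖ {p2}) = ∅, so x is NOT a limit point.
  x = p3: open {p3, p4} ∋ x has {p3, p4} ∩ (A ∖ {p3}) = ∅, so x is NOT a limit point.
  x = p4: open {p4} ∋ x has {p4} ∩ (A ∖ {p4}) = ∅, so x is NOT a limit point.
Collecting: A' = ∅.


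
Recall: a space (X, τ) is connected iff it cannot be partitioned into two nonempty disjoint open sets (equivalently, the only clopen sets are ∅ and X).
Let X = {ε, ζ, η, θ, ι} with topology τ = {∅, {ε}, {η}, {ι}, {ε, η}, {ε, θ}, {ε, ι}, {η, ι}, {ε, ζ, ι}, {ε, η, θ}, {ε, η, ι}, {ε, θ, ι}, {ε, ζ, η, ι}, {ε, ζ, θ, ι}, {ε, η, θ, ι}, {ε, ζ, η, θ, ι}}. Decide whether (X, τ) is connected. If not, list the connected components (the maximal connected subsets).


(X, τ) is disconnected; components = [{η}, {ε, ζ, θ, ι}].

Find clopen sets (U ∈ τ with X ∖ U ∈ τ):
  U = ∅, X ∖ U = {ε, ζ, η, θ, ι} — both open, so U is clopen.
  U = {η}, X ∖ U = {ε, ζ, θ, ι} — both open, so U is clopen.
  U = {ε, ζ, θ, ι}, X ∖ U = {η} — both open, so U is clopen.
  U = {ε, ζ, η, θ, ι}, X ∖ U = ∅ — both open, so U is clopen.
Nontrivial clopen(s) exist: e.g. {ε, ζ, θ, ι}. So (X, τ) is disconnected.
Compute connected components by grouping points that agree on all clopens:
  component: {η}
  component: {ε, ζ, θ, ι}


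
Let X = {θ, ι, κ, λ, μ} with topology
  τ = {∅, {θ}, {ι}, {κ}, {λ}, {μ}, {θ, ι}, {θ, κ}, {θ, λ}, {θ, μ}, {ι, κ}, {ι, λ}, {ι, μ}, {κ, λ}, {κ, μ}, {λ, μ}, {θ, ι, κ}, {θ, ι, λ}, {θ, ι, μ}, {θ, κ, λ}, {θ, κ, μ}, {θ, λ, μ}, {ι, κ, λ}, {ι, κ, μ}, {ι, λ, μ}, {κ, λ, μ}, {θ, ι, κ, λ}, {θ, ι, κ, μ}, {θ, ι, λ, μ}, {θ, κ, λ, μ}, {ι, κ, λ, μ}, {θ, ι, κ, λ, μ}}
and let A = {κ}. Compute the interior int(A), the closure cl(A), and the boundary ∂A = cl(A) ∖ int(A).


int(A) = {κ}, cl(A) = {κ}, ∂A = ∅.

Closed sets in (X, τ) are complements of opens:
  closed(X, τ) = {∅, {θ}, {ι}, {κ}, {λ}, {μ}, {θ, ι}, {θ, κ}, {θ, λ}, {θ, μ}, {ι, κ}, {ι, λ}, {ι, μ}, {κ, λ}, {κ, μ}, {λ, μ}, {θ, ι, κ}, {θ, ι, λ}, {θ, ι, μ}, {θ, κ, λ}, {θ, κ, μ}, {θ, λ, μ}, {ι, κ, λ}, {ι, κ, μ}, {ι, λ, μ}, {κ, λ, μ}, {θ, ι, κ, λ}, {θ, ι, κ, μ}, {θ, ι, λ, μ}, {θ, κ, λ, μ}, {ι, κ, λ, μ}, {θ, ι, κ, λ, μ}}.
int(A) = ⋃ {U ∈ τ : U ⊆ A}. Opens contained in A: ∅, {κ}.
Taking the union of these: int(A) = {κ}.
cl(A) = ⋂ {C closed : A ⊆ C}. Closed sets containing A: {κ}, {θ, κ}, {ι, κ}, {κ, λ}, {κ, μ}, {θ, ι, κ}, {θ, κ, λ}, {θ, κ, μ}, {ι, κ, λ}, {ι, κ, μ}, {κ, λ, μ}, {θ, ι, κ, λ}, {θ, ι, κ, μ}, {θ, κ, λ, μ}, {ι, κ, λ, μ}, {θ, ι, κ, λ, μ}.
Intersecting these: cl(A) = {κ}.
∂A = cl(A) ∖ int(A) = {κ} ∖ {κ} = ∅.


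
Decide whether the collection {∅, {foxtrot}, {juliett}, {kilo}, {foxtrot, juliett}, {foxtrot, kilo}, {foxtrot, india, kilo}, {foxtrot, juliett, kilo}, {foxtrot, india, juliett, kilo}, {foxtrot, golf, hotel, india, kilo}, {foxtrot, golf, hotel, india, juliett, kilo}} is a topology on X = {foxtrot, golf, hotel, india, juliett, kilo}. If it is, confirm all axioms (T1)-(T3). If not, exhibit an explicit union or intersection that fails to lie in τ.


τ is NOT a topology on X.

Axiom (T1): ∅ ∈ τ? Yes; X ∈ τ? Yes.
Axiom (T2/T3): check pairwise unions and intersections of members of τ.
Counterexample for (T2): {juliett} ∪ {kilo} = {juliett, kilo} ∉ τ. Therefore τ is NOT a topology.


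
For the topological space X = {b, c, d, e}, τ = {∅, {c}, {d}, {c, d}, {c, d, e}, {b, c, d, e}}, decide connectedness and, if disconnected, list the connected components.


(X, τ) is connected.

Find clopen sets (U ∈ τ with X ∖ U ∈ τ):
  U = ∅, X ∖ U = {b, c, d, e} — both open, so U is clopen.
  U = {b, c, d, e}, X ∖ U = ∅ — both open, so U is clopen.
Only trivial clopens (∅ and X) exist, so (X, τ) is connected.
Compute connected components by grouping points that agree on all clopens:
  component: {b, c, d, e}


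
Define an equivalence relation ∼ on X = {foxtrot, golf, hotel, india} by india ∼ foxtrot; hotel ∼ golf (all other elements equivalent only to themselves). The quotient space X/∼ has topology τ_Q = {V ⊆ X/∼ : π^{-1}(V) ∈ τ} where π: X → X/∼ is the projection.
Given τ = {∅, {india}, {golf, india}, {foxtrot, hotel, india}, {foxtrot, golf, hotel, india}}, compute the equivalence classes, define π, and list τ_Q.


X/∼ = {[foxtrot=india], [golf=hotel]}; |τ_Q| = 2.

Equivalence classes: [foxtrot=india], [golf=hotel].
Quotient map π: X → X/∼ sends foxtrot ↦ [foxtrot=india], golf ↦ [golf=hotel], hotel ↦ [golf=hotel], india ↦ [foxtrot=india].
For each subset V ⊆ X/∼, compute π^{-1}(V) ⊆ X and check whether π^{-1}(V) ∈ τ. V is open in τ_Q iff π^{-1}(V) ∈ τ.
  V = {}: π^{-1}(V) = ∅ ∈ τ ✓.
  V = {[foxtrot=india]}: π^{-1}(V) = {foxtrot, india} ∉ τ ✗.
  V = {[golf=hotel]}: π^{-1}(V) = {golf, hotel} ∉ τ ✗.
  V = {[foxtrot=india], [golf=hotel]}: π^{-1}(V) = {foxtrot, golf, hotel, india} ∈ τ ✓.
Open sets in the quotient: τ_Q = {{}, {[foxtrot=india], [golf=hotel]}} (2 elements).


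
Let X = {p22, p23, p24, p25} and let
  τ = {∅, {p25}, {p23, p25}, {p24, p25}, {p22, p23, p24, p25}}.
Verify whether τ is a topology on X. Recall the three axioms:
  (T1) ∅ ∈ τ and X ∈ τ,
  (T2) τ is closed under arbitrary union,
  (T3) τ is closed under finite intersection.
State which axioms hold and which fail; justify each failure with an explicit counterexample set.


τ is NOT a topology on X.

Axiom (T1): ∅ ∈ τ? Yes; X ∈ τ? Yes.
Axiom (T2/T3): check pairwise unions and intersections of members of τ.
Counterexample for (T2): {p23, p25} ∪ {p24, p25} = {p23, p24, p25} ∉ τ. Therefore τ is NOT a topology.


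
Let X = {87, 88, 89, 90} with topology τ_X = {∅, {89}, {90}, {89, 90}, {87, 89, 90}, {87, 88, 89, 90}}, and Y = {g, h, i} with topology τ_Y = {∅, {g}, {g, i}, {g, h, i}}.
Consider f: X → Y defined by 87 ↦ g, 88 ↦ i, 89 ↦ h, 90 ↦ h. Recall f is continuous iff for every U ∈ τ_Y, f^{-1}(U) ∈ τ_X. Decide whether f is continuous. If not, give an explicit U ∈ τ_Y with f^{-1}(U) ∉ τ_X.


f is NOT continuous.

Compute f^{-1}(U) for each U ∈ τ_Y:
  U = ∅: f^{-1}(U) = ∅ ∈ τ_X ✓.
  U = {g}: f^{-1}(U) = {87} ∉ τ_X ✗.
  U = {g, i}: f^{-1}(U) = {87, 88} ∉ τ_X ✗.
  U = {g, h, i}: f^{-1}(U) = {87, 88, 89, 90} ∈ τ_X ✓.
Found U = {g} with f^{-1}(U) = {87} not in τ_X. Therefore f is NOT continuous.


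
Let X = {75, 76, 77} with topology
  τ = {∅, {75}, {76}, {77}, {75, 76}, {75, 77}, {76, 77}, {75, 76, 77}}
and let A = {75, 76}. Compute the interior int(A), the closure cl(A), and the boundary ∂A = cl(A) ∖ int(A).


int(A) = {75, 76}, cl(A) = {75, 76}, ∂A = ∅.

Closed sets in (X, τ) are complements of opens:
  closed(X, τ) = {∅, {75}, {76}, {77}, {75, 76}, {75, 77}, {76, 77}, {75, 76, 77}}.
int(A) = ⋃ {U ∈ τ : U ⊆ A}. Opens contained in A: ∅, {75}, {76}, {75, 76}.
Taking the union of these: int(A) = {75, 76}.
cl(A) = ⋂ {C closed : A ⊆ C}. Closed sets containing A: {75, 76}, {75, 76, 77}.
Intersecting these: cl(A) = {75, 76}.
∂A = cl(A) ∖ int(A) = {75, 76} ∖ {75, 76} = ∅.


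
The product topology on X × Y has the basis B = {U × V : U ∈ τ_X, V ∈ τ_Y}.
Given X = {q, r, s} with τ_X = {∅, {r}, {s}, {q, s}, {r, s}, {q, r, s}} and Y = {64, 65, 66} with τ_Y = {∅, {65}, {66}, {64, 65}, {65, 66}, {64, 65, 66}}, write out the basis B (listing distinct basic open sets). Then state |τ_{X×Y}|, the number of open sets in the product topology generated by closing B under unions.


Basis B = {∅ × ∅, {r} × {65}, {r} × {66}, {s} × {65}, {s} × {66}, {q, s} × {65}, {q, s} × {66}, {r} × {64, 65}, {r} × {65, 66}, {r, s} × {65}, {r, s} × {66}, {s} × {64, 65}, {s} × {65, 66}, {q, r, s} × {65}, {q, r, s} × {66}, {r} × {64, 65, 66}, {s} × {64, 65, 66}, {q, s} × {64, 65}, {q, s} × {65, 66}, {r, s} × {64, 65}, {r, s} × {65, 66}, {q, s} × {64, 65, 66}, {q, r, s} × {64, 65}, {q, r, s} × {65, 66}, {r, s} × {64, 65, 66}, {q, r, s} × {64, 65, 66}}; |τ_{X×Y}| = 108.

Enumerate products U × V with U ∈ τ_X, V ∈ τ_Y (deduplicated):
  ∅ × ∅ = {} (∅)
  {r} × {65} = {(r,65)}
  {r} × {66} = {(r,66)}
  {s} × {65} = {(s,65)}
  {s} × {66} = {(s,66)}
  {q, s} × {65} = {(q,65), (s,65)}
  {q, s} × {66} = {(q,66), (s,66)}
  {r} × {64, 65} = {(r,64), (r,65)}
  {r} × {65, 66} = {(r,65), (r,66)}
  {r, s} × {65} = {(r,65), (s,65)}
  {r, s} × {66} = {(r,66), (s,66)}
  {s} × {64, 65} = {(s,64), (s,65)}
  {s} × {65, 66} = {(s,65), (s,66)}
  {q, r, s} × {65} = {(q,65), (r,65), (s,65)}
  {q, r, s} × {66} = {(q,66), (r,66), (s,66)}
  {r} × {64, 65, 66} = {(r,64), (r,65), (r,66)}
  {s} × {64, 65, 66} = {(s,64), (s,65), (s,66)}
  {q, s} × {64, 65} = {(q,64), (q,65), (s,64), (s,65)}
  {q, s} × {65, 66} = {(q,65), (q,66), (s,65), (s,66)}
  {r, s} × {64, 65} = {(r,64), (r,65), (s,64), (s,65)}
  {r, s} × {65, 66} = {(r,65), (r,66), (s,65), (s,66)}
  {q, s} × {64, 65, 66} = {(q,64), (q,65), (q,66), (s,64), (s,65), (s,66)}
  {q, r, s} × {64, 65} = {(q,64), (q,65), (r,64), (r,65), (s,64), (s,65)}
  {q, r, s} × {65, 66} = {(q,65), (q,66), (r,65), (r,66), (s,65), (s,66)}
  {r, s} × {64, 65, 66} = {(r,64), (r,65), (r,66), (s,64), (s,65), (s,66)}
  {q, r, s} × {64, 65, 66} = {(q,64), (q,65), (q,66), (r,64), (r,65), (r,66), (s,64), (s,65), (s,66)}
These 26 distinct sets form the basis B.
Close under arbitrary unions to get τ_{X×Y}; counting gives |τ_{X×Y}| = 108.


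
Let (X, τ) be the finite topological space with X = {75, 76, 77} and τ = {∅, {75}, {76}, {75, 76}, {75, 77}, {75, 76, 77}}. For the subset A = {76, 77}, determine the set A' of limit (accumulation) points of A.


A' = ∅

For each x ∈ X, list the open sets U ∈ τ with x ∈ U, then check whether U ∩ (A ∖ {x}) ≠ ∅ for every such U.
  x = 75: open {75} ∋ x has {75} ∩ (A ∖ {75}) = ∅, so x is NOT a limit point.
  x = 76: open {76} ∋ x has {76} ∩ (A ∖ {76}) = ∅, so x is NOT a limit point.
  x = 77: open {75, 77} ∋ x has {75, 77} ∩ (A ∖ {77}) = ∅, so x is NOT a limit point.
Collecting: A' = ∅.


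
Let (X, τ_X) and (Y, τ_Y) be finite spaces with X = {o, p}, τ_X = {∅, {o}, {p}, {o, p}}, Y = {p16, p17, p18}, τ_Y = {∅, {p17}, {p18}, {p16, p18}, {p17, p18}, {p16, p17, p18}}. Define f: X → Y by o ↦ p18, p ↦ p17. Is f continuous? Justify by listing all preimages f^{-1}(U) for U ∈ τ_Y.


f IS continuous.

Compute f^{-1}(U) for each U ∈ τ_Y:
  U = ∅: f^{-1}(U) = ∅ ∈ τ_X ✓.
  U = {p17}: f^{-1}(U) = {p} ∈ τ_X ✓.
  U = {p18}: f^{-1}(U) = {o} ∈ τ_X ✓.
  U = {p16, p18}: f^{-1}(U) = {o} ∈ τ_X ✓.
  U = {p17, p18}: f^{-1}(U) = {o, p} ∈ τ_X ✓.
  U = {p16, p17, p18}: f^{-1}(U) = {o, p} ∈ τ_X ✓.
Every preimage lies in τ_X, so f IS continuous.


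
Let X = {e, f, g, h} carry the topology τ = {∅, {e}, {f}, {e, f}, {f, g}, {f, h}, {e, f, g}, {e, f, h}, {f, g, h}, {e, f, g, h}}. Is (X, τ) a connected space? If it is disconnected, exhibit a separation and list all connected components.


(X, τ) is disconnected; components = [{e}, {f, g, h}].

Find clopen sets (U ∈ τ with X ∖ U ∈ τ):
  U = ∅, X ∖ U = {e, f, g, h} — both open, so U is clopen.
  U = {e}, X ∖ U = {f, g, h} — both open, so U is clopen.
  U = {f, g, h}, X ∖ U = {e} — both open, so U is clopen.
  U = {e, f, g, h}, X ∖ U = ∅ — both open, so U is clopen.
Nontrivial clopen(s) exist: e.g. {e}. So (X, τ) is disconnected.
Compute connected components by grouping points that agree on all clopens:
  component: {e}
  component: {f, g, h}


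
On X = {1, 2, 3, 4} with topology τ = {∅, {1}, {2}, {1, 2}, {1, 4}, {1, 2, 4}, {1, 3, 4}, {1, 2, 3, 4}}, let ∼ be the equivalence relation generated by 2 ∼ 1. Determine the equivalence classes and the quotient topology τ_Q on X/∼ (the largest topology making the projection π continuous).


X/∼ = {[1=2], [3], [4]}; |τ_Q| = 4.

Equivalence classes: [1=2], [3], [4].
Quotient map π: X → X/∼ sends 1 ↦ [1=2], 2 ↦ [1=2], 3 ↦ [3], 4 ↦ [4].
For each subset V ⊆ X/∼, compute π^{-1}(V) ⊆ X and check whether π^{-1}(V) ∈ τ. V is open in τ_Q iff π^{-1}(V) ∈ τ.
  V = {}: π^{-1}(V) = ∅ ∈ τ ✓.
  V = {[1=2]}: π^{-1}(V) = {1, 2} ∈ τ ✓.
  V = {[3]}: π^{-1}(V) = {3} ∉ τ ✗.
  V = {[1=2], [3]}: π^{-1}(V) = {1, 2, 3} ∉ τ ✗.
  V = {[4]}: π^{-1}(V) = {4} ∉ τ ✗.
  V = {[1=2], [4]}: π^{-1}(V) = {1, 2, 4} ∈ τ ✓.
  V = {[3], [4]}: π^{-1}(V) = {3, 4} ∉ τ ✗.
  V = {[1=2], [3], [4]}: π^{-1}(V) = {1, 2, 3, 4} ∈ τ ✓.
Open sets in the quotient: τ_Q = {{}, {[1=2]}, {[1=2], [4]}, {[1=2], [3], [4]}} (4 elements).


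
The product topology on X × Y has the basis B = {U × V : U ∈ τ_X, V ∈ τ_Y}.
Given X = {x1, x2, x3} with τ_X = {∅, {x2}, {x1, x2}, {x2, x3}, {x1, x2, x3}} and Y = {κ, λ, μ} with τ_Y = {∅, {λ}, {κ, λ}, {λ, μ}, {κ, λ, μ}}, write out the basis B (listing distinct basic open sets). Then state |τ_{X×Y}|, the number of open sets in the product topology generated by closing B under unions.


Basis B = {∅ × ∅, {x2} × {λ}, {x1, x2} × {λ}, {x2} × {κ, λ}, {x2} × {λ, μ}, {x2, x3} × {λ}, {x1, x2, x3} × {λ}, {x2} × {κ, λ, μ}, {x1, x2} × {κ, λ}, {x1, x2} × {λ, μ}, {x2, x3} × {κ, λ}, {x2, x3} × {λ, μ}, {x1, x2} × {κ, λ, μ}, {x1, x2, x3} × {κ, λ}, {x1, x2, x3} × {λ, μ}, {x2, x3} × {κ, λ, μ}, {x1, x2, x3} × {κ, λ, μ}}; |τ_{X×Y}| = 48.

Enumerate products U × V with U ∈ τ_X, V ∈ τ_Y (deduplicated):
  ∅ × ∅ = {} (∅)
  {x2} × {λ} = {(x2,λ)}
  {x1, x2} × {λ} = {(x1,λ), (x2,λ)}
  {x2} × {κ, λ} = {(x2,κ), (x2,λ)}
  {x2} × {λ, μ} = {(x2,λ), (x2,μ)}
  {x2, x3} × {λ} = {(x2,λ), (x3,λ)}
  {x1, x2, x3} × {λ} = {(x1,λ), (x2,λ), (x3,λ)}
  {x2} × {κ, λ, μ} = {(x2,κ), (x2,λ), (x2,μ)}
  {x1, x2} × {κ, λ} = {(x1,κ), (x1,λ), (x2,κ), (x2,λ)}
  {x1, x2} × {λ, μ} = {(x1,λ), (x1,μ), (x2,λ), (x2,μ)}
  {x2, x3} × {κ, λ} = {(x2,κ), (x2,λ), (x3,κ), (x3,λ)}
  {x2, x3} × {λ, μ} = {(x2,λ), (x2,μ), (x3,λ), (x3,μ)}
  {x1, x2} × {κ, λ, μ} = {(x1,κ), (x1,λ), (x1,μ), (x2,κ), (x2,λ), (x2,μ)}
  {x1, x2, x3} × {κ, λ} = {(x1,κ), (x1,λ), (x2,κ), (x2,λ), (x3,κ), (x3,λ)}
  {x1, x2, x3} × {λ, μ} = {(x1,λ), (x1,μ), (x2,λ), (x2,μ), (x3,λ), (x3,μ)}
  {x2, x3} × {κ, λ, μ} = {(x2,κ), (x2,λ), (x2,μ), (x3,κ), (x3,λ), (x3,μ)}
  {x1, x2, x3} × {κ, λ, μ} = {(x1,κ), (x1,λ), (x1,μ), (x2,κ), (x2,λ), (x2,μ), (x3,κ), (x3,λ), (x3,μ)}
These 17 distinct sets form the basis B.
Close under arbitrary unions to get τ_{X×Y}; counting gives |τ_{X×Y}| = 48.


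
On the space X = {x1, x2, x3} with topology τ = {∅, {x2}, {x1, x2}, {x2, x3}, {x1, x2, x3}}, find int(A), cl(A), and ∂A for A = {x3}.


int(A) = ∅, cl(A) = {x3}, ∂A = {x3}.

Closed sets in (X, τ) are complements of opens:
  closed(X, τ) = {∅, {x1}, {x3}, {x1, x3}, {x1, x2, x3}}.
int(A) = ⋃ {U ∈ τ : U ⊆ A}. Opens contained in A: ∅.
Taking the union of these: int(A) = ∅.
cl(A) = ⋂ {C closed : A ⊆ C}. Closed sets containing A: {x3}, {x1, x3}, {x1, x2, x3}.
Intersecting these: cl(A) = {x3}.
∂A = cl(A) ∖ int(A) = {x3} ∖ ∅ = {x3}.


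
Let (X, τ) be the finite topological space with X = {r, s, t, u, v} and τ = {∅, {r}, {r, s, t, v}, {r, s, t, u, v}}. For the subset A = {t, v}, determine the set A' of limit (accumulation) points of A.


A' = {s, t, u, v}

For each x ∈ X, list the open sets U ∈ τ with x ∈ U, then check whether U ∩ (A ∖ {x}) ≠ ∅ for every such U.
  x = r: open {r} ∋ x has {r} ∩ (A ∖ {r}) = ∅, so x is NOT a limit point.
  x = s: opens ∋ x are {r, s, t, v}, {r, s, t, u, v}; each meets A ∖ {s}, so x IS a limit point.
  x = t: opens ∋ x are {r, s, t, v}, {r, s, t, u, v}; each meets A ∖ {t}, so x IS a limit point.
  x = u: opens ∋ x are {r, s, t, u, v}; each meets A ∖ {u}, so x IS a limit point.
  x = v: opens ∋ x are {r, s, t, v}, {r, s, t, u, v}; each meets A ∖ {v}, so x IS a limit point.
Collecting: A' = {s, t, u, v}.


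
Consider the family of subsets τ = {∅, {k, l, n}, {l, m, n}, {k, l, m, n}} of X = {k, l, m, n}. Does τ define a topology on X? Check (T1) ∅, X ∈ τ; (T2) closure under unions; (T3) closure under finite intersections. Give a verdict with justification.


τ is NOT a topology on X.

Axiom (T1): ∅ ∈ τ? Yes; X ∈ τ? Yes.
Axiom (T2/T3): check pairwise unions and intersections of members of τ.
Counterexample for (T3): {k, l, n} ∩ {l, m, n} = {l, n} ∉ τ. Therefore τ is NOT a topology.


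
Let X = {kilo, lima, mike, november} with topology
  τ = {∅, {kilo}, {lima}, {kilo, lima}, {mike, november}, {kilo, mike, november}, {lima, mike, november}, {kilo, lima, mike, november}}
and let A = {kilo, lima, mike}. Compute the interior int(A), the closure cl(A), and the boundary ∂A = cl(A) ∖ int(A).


int(A) = {kilo, lima}, cl(A) = {kilo, lima, mike, november}, ∂A = {mike, november}.

Closed sets in (X, τ) are complements of opens:
  closed(X, τ) = {∅, {kilo}, {lima}, {kilo, lima}, {mike, november}, {kilo, mike, november}, {lima, mike, november}, {kilo, lima, mike, november}}.
int(A) = ⋃ {U ∈ τ : U ⊆ A}. Opens contained in A: ∅, {kilo}, {lima}, {kilo, lima}.
Taking the union of these: int(A) = {kilo, lima}.
cl(A) = ⋂ {C closed : A ⊆ C}. Closed sets containing A: {kilo, lima, mike, november}.
Intersecting these: cl(A) = {kilo, lima, mike, november}.
∂A = cl(A) ∖ int(A) = {kilo, lima, mike, november} ∖ {kilo, lima} = {mike, november}.


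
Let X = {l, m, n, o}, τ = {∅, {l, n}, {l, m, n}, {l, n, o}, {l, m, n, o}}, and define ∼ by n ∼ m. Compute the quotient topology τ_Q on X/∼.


X/∼ = {[l], [m=n], [o]}; |τ_Q| = 3.

Equivalence classes: [l], [m=n], [o].
Quotient map π: X → X/∼ sends l ↦ [l], m ↦ [m=n], n ↦ [m=n], o ↦ [o].
For each subset V ⊆ X/∼, compute π^{-1}(V) ⊆ X and check whether π^{-1}(V) ∈ τ. V is open in τ_Q iff π^{-1}(V) ∈ τ.
  V = {}: π^{-1}(V) = ∅ ∈ τ ✓.
  V = {[l]}: π^{-1}(V) = {l} ∉ τ ✗.
  V = {[m=n]}: π^{-1}(V) = {m, n} ∉ τ ✗.
  V = {[l], [m=n]}: π^{-1}(V) = {l, m, n} ∈ τ ✓.
  V = {[o]}: π^{-1}(V) = {o} ∉ τ ✗.
  V = {[l], [o]}: π^{-1}(V) = {l, o} ∉ τ ✗.
  V = {[m=n], [o]}: π^{-1}(V) = {m, n, o} ∉ τ ✗.
  V = {[l], [m=n], [o]}: π^{-1}(V) = {l, m, n, o} ∈ τ ✓.
Open sets in the quotient: τ_Q = {{}, {[l], [m=n]}, {[l], [m=n], [o]}} (3 elements).


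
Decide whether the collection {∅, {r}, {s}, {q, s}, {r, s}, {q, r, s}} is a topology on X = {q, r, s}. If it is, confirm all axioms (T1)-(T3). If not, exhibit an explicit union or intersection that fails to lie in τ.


τ IS a topology on X.

Axiom (T1): ∅ ∈ τ? Yes; X ∈ τ? Yes.
Axiom (T2/T3): check pairwise unions and intersections of members of τ.
All pairwise intersections and unions checked — each lies in τ. Therefore τ satisfies (T1), (T2), (T3): it IS a topology on X.


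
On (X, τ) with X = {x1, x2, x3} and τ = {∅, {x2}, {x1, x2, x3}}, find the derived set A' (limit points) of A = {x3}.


A' = {x1}

For each x ∈ X, list the open sets U ∈ τ with x ∈ U, then check whether U ∩ (A ∖ {x}) ≠ ∅ for every such U.
  x = x1: opens ∋ x are {x1, x2, x3}; each meets A ∖ {x1}, so x IS a limit point.
  x = x2: open {x2} ∋ x has {x2} ∩ (A ∖ {x2}) = ∅, so x is NOT a limit point.
  x = x3: open {x1, x2, x3} ∋ x has {x1, x2, x3} ∩ (A ∖ {x3}) = ∅, so x is NOT a limit point.
Collecting: A' = {x1}.


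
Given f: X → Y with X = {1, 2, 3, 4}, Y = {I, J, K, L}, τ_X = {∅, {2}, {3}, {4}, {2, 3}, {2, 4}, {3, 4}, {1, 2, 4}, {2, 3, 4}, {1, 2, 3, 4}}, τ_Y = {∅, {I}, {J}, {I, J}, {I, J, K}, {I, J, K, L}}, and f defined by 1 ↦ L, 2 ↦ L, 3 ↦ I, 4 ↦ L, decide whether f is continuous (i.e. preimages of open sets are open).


f IS continuous.

Compute f^{-1}(U) for each U ∈ τ_Y:
  U = ∅: f^{-1}(U) = ∅ ∈ τ_X ✓.
  U = {I}: f^{-1}(U) = {3} ∈ τ_X ✓.
  U = {J}: f^{-1}(U) = ∅ ∈ τ_X ✓.
  U = {I, J}: f^{-1}(U) = {3} ∈ τ_X ✓.
  U = {I, J, K}: f^{-1}(U) = {3} ∈ τ_X ✓.
  U = {I, J, K, L}: f^{-1}(U) = {1, 2, 3, 4} ∈ τ_X ✓.
Every preimage lies in τ_X, so f IS continuous.
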